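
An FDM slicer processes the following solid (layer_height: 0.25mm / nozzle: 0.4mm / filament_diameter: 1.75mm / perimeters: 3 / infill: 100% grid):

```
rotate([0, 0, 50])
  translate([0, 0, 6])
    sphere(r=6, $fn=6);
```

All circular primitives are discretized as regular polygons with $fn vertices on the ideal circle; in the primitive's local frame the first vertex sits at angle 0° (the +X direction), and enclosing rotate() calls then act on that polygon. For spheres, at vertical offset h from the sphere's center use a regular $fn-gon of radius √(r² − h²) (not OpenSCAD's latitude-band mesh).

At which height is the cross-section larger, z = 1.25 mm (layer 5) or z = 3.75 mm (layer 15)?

layer 15 (z = 3.75 mm)

Layer 5 (z = 1.25): the sphere: section is a regular 6-gon, circumradius = √(r²−h²) = √(6²−4.75²) = 3.666 (area = (6/2)·3.666²·sin(360°/6) = 34.91 mm²); (whole slice rotated 50° about Z — lengths, areas and connectivity unchanged). So its area = 34.91 mm². Layer 15 (z = 3.75): the r=6 sphere slices to a regular 6-gon of circumradius 5.562 (√(r²−h²) with h=2.25 from center) (area = (6/2)·5.562²·sin(360°/6) = 80.38 mm²); (whole slice rotated 50° about Z — lengths, areas and connectivity unchanged). So its area = 80.38 mm². Layer 15 is larger (80.38 vs 34.91 mm²).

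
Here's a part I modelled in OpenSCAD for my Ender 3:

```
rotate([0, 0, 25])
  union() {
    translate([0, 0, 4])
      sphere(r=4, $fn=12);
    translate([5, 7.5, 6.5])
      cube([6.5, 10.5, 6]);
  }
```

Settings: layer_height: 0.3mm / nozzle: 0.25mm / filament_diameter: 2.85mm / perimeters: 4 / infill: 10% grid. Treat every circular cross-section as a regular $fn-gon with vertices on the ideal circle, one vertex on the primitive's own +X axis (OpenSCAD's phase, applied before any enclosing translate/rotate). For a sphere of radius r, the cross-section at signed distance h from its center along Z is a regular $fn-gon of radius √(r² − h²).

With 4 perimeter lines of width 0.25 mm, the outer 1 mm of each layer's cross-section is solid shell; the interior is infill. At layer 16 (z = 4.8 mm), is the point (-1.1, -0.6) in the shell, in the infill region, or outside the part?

At z = 4.8 mm: the r=4 sphere contributes a regular 12-gon of circumradius √(4²−0.8²) = 3.919; the cube at (5, 7.5) does not reach this height (z outside [6.5, 12.5]); Combining (union): only the r=4 sphere is present, so the union is just that shape — 1 connected region; (rotated 25° about Z; rotation is an isometry so areas/perimeters/island counts are preserved). Overall, the cross-section is a single solid region. Undo the 25° rotation: the query point maps to (-1.251, -0.079) in the un-rotated model frame. The nearest boundary edge runs (-3.92, 0.00)→(-3.39, -1.96); distance from the point to it = 2.56 mm. The point is inside the cross-section and 2.56 mm from the nearest boundary — more than the 1 mm shell width (4 × 0.25), so it's in the infill interior.

infill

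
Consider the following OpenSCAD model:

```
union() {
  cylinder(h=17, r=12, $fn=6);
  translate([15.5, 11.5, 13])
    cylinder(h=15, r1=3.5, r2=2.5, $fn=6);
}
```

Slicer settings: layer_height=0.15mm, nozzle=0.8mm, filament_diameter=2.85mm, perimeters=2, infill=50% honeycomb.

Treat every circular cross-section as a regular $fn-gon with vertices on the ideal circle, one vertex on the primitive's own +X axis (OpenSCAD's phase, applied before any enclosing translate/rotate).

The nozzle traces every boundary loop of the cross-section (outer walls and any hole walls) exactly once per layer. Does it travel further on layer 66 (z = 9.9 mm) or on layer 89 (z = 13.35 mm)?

Layer 66 (z = 9.9): the r=12 cylinder gives a regular 6-gon of circumradius 12 (constant along its height) (perimeter = 2·6·12.000·sin(180°/6) = 72.00 mm); the cone at (15.5, 11.5) is absent (z outside [13, 28]); Combining (union): only the r=12 cylinder is present, so the union is just that shape — boundary = 72.00 mm. So its perimeter = 72.00 mm. Layer 89 (z = 13.35): the r=12 cylinder contributes a regular 6-gon of circumradius 12 (perimeter = 2·6·12.000·sin(180°/6) = 72.00 mm); the cone at (15.5, 11.5): at t=0.023 of its height the radius interpolates to r₁+(r₂−r₁)t = 3.477, giving a regular 6-gon of that circumradius (perimeter = 2·6·3.477·sin(180°/6) = 20.86 mm); Merging all regions: the 2 present regions are separate (no shared area or edge), so areas and boundary lengths simply add and each stays a separate island — boundary = 92.86 mm. So its perimeter = 92.86 mm. Layer 89 is larger (92.86 vs 72.00 mm).

layer 89 (z = 13.35 mm)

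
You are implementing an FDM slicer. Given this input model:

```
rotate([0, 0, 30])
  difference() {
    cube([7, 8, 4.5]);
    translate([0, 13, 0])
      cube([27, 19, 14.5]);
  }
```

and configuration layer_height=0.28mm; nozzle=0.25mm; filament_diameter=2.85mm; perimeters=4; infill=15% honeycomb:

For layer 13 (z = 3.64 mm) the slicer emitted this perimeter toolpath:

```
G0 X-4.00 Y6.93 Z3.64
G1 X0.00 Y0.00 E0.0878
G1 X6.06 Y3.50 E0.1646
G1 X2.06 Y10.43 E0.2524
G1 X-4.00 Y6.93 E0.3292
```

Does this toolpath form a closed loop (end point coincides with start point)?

yes

Start point (G0): (-4.00, 6.93). End point (last G1): the path returns to the start — closed.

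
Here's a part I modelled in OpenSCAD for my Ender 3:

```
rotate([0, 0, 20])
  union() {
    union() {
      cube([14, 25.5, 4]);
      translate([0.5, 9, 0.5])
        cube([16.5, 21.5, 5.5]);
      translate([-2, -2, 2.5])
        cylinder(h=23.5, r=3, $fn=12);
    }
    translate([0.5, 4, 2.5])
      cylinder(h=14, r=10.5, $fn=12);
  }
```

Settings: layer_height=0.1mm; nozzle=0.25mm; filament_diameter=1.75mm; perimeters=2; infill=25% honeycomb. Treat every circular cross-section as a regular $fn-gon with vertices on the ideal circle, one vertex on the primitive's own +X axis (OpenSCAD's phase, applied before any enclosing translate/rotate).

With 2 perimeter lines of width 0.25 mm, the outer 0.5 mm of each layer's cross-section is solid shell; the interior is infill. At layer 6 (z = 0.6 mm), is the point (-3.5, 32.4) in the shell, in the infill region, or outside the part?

At z = 0.6 mm: the 14×25.5 cube contributes its full rectangle; the cube at (0.5, 9) (footprint 16.5×21.5) is included at this height; the cylinder at (-2, -2) does not reach this height (z outside [2.5, 26]); Merging all regions: the regions partially overlap (shared area 222.75 mm²), so overlapping operands fuse into one piece — 1 connected region; the cylinder at (0.5, 4) is not intersected at this z (z outside [2.5, 16.5]); Merging all regions: only that combined region is present, so the union is just that shape — 1 connected region; (whole slice rotated 20° about Z — lengths, areas and connectivity unchanged). Overall, the cross-section is a single solid region. Undo the 20° rotation: the query point maps to (7.793, 31.643) in the un-rotated model frame. The nearest boundary edge runs (0.50, 30.50)→(17.00, 30.50); distance from the point to it = 1.14 mm. The point is not inside any of the regions above, so it lies outside the cross-section (1.14 mm from the nearest boundary).

outside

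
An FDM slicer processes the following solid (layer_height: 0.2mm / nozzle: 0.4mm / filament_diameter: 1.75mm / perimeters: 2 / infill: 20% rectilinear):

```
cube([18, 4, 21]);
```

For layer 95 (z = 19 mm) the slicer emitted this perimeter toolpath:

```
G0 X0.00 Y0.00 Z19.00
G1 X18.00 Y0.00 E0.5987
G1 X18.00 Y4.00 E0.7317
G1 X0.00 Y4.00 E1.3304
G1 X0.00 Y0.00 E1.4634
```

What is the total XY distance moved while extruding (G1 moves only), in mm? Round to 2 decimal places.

44.00 mm

Sum the Euclidean lengths of each G1 segment: total = 44.00 mm.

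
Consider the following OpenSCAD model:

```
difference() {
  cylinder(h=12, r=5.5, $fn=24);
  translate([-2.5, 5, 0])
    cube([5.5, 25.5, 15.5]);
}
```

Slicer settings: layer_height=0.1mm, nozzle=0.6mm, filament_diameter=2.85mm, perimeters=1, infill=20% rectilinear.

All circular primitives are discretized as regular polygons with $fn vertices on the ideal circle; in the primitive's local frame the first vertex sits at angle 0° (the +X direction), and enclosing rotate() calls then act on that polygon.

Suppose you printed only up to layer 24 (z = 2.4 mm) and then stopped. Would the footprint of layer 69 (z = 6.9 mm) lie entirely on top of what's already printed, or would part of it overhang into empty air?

entirely on top

Compare the two slices. At z = 2.4: the r=5.5 cylinder gives a regular 24-gon of circumradius 5.5 (constant along its height) (area = (24/2)·5.500²·sin(360°/24) = 93.95 mm²); the cube at (-2.5, 5) is present — its section is the full 5.5×25.5 rectangle (area 140.25 mm²); Taking the first minus the rest: starting from the r=5.5 cylinder (93.95 mm²), the 5.5×25.5 cube at (-2.5, 5) partially overlaps it — only the 1.39 mm² overlap (of its 140.25 mm²) is removed, clipping the outline — area = 92.56 mm². At z = 6.9: the cylinder: section is a regular 24-gon, circumradius r=5.5 (area = (24/2)·5.500²·sin(360°/24) = 93.95 mm²); the 5.5×25.5 cube at (-2.5, 5) contributes its full rectangle (area 140.25 mm²); Subtracting the remaining from the first: starting from the r=5.5 cylinder (93.95 mm²), the 5.5×25.5 cube at (-2.5, 5) partially overlaps it — only the 1.39 mm² overlap (of its 140.25 mm²) is removed, clipping the outline — area = 92.56 mm². Checking containment: the cross-section at z = 6.9 is a subset of the cross-section at z = 2.4.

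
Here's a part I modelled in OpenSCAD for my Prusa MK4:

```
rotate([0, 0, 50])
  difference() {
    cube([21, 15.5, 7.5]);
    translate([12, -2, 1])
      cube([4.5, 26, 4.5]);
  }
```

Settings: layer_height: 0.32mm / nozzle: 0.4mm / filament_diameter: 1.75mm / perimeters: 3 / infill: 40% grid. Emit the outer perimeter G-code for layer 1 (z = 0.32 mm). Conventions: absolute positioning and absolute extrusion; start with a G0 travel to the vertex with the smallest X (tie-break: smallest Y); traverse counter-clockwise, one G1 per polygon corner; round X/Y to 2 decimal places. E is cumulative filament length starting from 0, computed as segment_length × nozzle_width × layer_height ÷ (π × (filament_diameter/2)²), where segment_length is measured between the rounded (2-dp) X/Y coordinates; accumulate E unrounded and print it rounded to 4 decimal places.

At z = 0.32 mm: the 21×15.5 cube contributes its full rectangle; the cube at (12, -2) does not reach this height (z outside [1, 5.5]); Taking the first minus the rest: none of the subtracted shapes is present at this height, so the 21×15.5 cube is unchanged — 1 connected region; (whole slice rotated 50° about Z — lengths, areas and connectivity unchanged). The outline is a single polygon with 4 vertices. Extrusion per mm of travel: 0.4 × 0.32 / (π × 0.875²) = 0.053216. Accumulating E over each segment gives final E = 3.8847.

G0 X-11.87 Y9.96 Z0.32
G1 X0.00 Y0.00 E0.8246
G1 X13.50 Y16.09 E1.9423
G1 X1.62 Y26.05 E2.7673
G1 X-11.87 Y9.96 E3.8847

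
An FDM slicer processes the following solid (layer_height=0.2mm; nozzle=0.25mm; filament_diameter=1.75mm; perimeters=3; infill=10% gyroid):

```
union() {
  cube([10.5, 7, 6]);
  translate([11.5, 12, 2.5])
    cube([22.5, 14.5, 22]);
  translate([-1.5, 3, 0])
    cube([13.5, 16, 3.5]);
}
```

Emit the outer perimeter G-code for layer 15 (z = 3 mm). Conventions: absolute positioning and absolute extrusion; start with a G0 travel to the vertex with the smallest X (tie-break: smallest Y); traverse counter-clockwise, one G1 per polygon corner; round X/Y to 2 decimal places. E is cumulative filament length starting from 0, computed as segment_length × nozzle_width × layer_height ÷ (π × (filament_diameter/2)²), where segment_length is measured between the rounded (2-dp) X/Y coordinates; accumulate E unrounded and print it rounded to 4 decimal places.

G0 X-1.50 Y3.00 Z3.00
G1 X0.00 Y3.00 E0.0312
G1 X0.00 Y0.00 E0.0935
G1 X10.50 Y0.00 E0.3118
G1 X10.50 Y3.00 E0.3742
G1 X12.00 Y3.00 E0.4054
G1 X12.00 Y12.00 E0.5924
G1 X34.00 Y12.00 E1.0498
G1 X34.00 Y26.50 E1.3512
G1 X11.50 Y26.50 E1.8189
G1 X11.50 Y19.00 E1.9748
G1 X-1.50 Y19.00 E2.2451
G1 X-1.50 Y3.00 E2.5777

At z = 3 mm: the 10.5×7 cube contributes its full rectangle; the cube at (11.5, 12) is present — its section is the full 22.5×14.5 rectangle; the 13.5×16 cube at (-1.5, 3) contributes its full rectangle; Merging all regions: the regions partially overlap (shared area 45.50 mm²), so overlapping operands fuse into one piece — 1 connected region. The outline is a single polygon with 12 vertices. Extrusion per mm of travel: 0.25 × 0.2 / (π × 0.875²) = 0.020788. Accumulating E over each segment gives final E = 2.5777.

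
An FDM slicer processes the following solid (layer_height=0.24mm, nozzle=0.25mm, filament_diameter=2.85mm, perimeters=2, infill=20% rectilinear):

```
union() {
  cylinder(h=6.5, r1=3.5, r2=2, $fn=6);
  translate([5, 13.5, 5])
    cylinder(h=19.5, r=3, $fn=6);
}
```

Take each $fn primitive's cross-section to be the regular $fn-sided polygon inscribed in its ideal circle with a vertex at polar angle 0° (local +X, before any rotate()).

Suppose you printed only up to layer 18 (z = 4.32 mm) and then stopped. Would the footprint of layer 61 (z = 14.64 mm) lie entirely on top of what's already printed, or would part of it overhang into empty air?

part overhangs

Compare the two slices. At z = 4.32: the cone contributes a regular 6-gon of circumradius 2.503 (interpolated between r1=3.5 and r2=2 at t=0.665) (area = (6/2)·2.503²·sin(360°/6) = 16.28 mm²); the cylinder at (5, 13.5) is absent (z outside [5, 24.5]); Taking the union: only the cone is present, so the union is just that shape — area = 16.28 mm². At z = 14.64: the cone does not reach this height (z outside [0, 6.5]); the r=3 cylinder at (5, 13.5) gives a regular 6-gon of circumradius 3 (constant along its height) (area = (6/2)·3.000²·sin(360°/6) = 23.38 mm²); Taking the union: only the r=3 cylinder at (5, 13.5) is present, so the union is just that shape — area = 23.38 mm². Checking containment: at z = 14.64 the cross-section extends beyond the z = 4.32 cross-section by about 23.38 mm².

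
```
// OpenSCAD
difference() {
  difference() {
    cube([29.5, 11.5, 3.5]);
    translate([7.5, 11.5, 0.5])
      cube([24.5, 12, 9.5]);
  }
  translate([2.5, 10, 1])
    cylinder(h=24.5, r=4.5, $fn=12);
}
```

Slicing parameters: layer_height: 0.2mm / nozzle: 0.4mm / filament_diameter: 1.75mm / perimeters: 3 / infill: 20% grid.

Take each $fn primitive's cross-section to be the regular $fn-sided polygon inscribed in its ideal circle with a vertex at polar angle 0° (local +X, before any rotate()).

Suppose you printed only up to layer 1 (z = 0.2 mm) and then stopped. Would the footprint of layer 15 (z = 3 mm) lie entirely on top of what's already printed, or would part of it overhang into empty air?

Compare the two slices. At z = 0.2: the cube is present — its section is the full 29.5×11.5 rectangle (area 339.25 mm²); the cube at (7.5, 11.5) does not reach this height (z outside [0.5, 10]); After the difference (first − rest): none of the subtracted shapes is present at this height, so the 29.5×11.5 cube is unchanged — area = 339.25 mm²; the cylinder at (2.5, 10) does not reach this height (z outside [1, 25.5]); Subtracting the remaining from the first: none of the subtracted shapes is present at this height, so the result so far is unchanged — area = 339.25 mm². At z = 3: the 29.5×11.5 cube contributes its full rectangle (area 339.25 mm²); the 24.5×12 cube at (7.5, 11.5) contributes its full rectangle (area 294.00 mm²); Subtracting the remaining from the first: starting from the 29.5×11.5 cube (339.25 mm²), the 24.5×12 cube at (7.5, 11.5) misses the remaining region (no effect) — area = 339.25 mm²; the r=4.5 cylinder at (2.5, 10) gives a regular 12-gon of circumradius 4.5 (constant along its height) (area = (12/2)·4.500²·sin(360°/12) = 60.75 mm²); After the difference (first − rest): starting from the result so far (339.25 mm²), the r=4.5 cylinder at (2.5, 10) partially overlaps it — only the 35.78 mm² overlap (of its 60.75 mm²) is removed, clipping the outline — area = 303.47 mm². Checking containment: the cross-section at z = 3 is a subset of the cross-section at z = 0.2.

entirely on top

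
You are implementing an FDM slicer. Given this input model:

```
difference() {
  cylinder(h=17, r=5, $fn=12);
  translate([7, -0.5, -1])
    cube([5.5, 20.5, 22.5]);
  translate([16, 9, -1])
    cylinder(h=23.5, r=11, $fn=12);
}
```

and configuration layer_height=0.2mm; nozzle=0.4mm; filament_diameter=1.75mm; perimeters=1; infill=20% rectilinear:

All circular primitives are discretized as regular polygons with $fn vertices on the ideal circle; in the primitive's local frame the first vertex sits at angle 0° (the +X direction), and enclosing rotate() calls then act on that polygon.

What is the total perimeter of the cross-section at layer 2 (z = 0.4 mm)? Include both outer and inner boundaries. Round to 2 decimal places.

31.06 mm

At z = 0.4 mm: the cylinder: section is a regular 12-gon, circumradius r=5 (perimeter = 2·12·5.000·sin(180°/12) = 31.06 mm); the cube at (7, -0.5) is present — its section is the full 5.5×20.5 rectangle (perimeter 52.00 mm); the r=11 cylinder at (16, 9) contributes a regular 12-gon of circumradius 11 (perimeter = 2·12·11.000·sin(180°/12) = 68.33 mm); Subtracting the remaining from the first: starting from the r=5 cylinder, the 5.5×20.5 cube at (7, -0.5) misses the remaining region (no effect); the r=11 cylinder at (16, 9) misses the remaining region (no effect) — boundary = 31.06 mm. Overall, the cross-section is a single solid region. Total boundary length (outer) = 31.06 mm.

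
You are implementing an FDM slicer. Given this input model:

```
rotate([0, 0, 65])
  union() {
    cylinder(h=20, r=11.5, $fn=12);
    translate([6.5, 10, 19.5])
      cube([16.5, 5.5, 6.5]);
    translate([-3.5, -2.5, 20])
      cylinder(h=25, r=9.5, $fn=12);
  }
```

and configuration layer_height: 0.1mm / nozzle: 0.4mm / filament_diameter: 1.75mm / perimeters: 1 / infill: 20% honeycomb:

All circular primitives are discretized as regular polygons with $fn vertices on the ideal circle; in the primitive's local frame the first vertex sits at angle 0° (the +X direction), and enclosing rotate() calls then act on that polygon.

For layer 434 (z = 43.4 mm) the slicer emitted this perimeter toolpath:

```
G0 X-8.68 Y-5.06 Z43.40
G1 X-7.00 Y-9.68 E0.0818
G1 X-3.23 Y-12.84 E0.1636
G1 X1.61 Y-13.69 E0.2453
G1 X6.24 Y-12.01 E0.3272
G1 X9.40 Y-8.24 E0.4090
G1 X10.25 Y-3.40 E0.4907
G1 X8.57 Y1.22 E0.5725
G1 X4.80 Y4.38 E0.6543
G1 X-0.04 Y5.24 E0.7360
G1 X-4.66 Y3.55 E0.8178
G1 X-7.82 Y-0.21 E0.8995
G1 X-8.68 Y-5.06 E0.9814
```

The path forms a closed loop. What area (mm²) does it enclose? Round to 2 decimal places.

270.79 mm²

Apply the shoelace formula to the sequence of (X, Y) vertices; enclosed area = 270.79 mm².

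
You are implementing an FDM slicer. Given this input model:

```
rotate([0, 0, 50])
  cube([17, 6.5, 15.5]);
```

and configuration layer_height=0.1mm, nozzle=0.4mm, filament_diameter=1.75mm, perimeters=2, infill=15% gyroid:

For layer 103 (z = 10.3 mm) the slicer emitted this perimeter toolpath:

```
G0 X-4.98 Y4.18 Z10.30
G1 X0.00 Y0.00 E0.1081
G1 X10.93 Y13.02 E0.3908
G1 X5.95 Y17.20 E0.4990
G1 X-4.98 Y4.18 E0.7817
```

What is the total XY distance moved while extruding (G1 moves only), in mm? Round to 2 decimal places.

Sum the Euclidean lengths of each G1 segment: total = 47.00 mm.

47.00 mm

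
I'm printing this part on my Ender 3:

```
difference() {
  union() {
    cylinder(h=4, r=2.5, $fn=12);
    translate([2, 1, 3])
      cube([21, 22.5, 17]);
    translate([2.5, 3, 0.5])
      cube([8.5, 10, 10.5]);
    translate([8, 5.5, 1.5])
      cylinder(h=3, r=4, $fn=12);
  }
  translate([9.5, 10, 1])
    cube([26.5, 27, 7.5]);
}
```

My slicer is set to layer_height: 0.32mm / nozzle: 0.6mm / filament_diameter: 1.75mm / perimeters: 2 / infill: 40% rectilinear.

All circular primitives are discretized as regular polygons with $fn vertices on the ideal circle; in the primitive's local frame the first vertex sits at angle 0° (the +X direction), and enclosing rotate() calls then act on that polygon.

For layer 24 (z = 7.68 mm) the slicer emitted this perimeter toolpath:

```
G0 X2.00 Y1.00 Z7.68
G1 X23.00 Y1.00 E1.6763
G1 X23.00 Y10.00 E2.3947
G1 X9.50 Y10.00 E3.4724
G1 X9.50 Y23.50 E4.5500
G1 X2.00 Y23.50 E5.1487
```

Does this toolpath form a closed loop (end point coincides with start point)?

Start point (G0): (2.00, 1.00). End point (last G1): the path does not return to the start — open.

no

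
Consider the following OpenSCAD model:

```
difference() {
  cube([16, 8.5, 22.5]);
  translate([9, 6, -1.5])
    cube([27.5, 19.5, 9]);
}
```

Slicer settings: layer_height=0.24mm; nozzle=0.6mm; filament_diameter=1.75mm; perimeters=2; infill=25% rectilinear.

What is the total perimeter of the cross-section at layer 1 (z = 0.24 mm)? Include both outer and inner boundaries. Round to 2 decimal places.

49.00 mm

At z = 0.24 mm: the 16×8.5 cube contributes its full rectangle (perimeter 49.00 mm); the 27.5×19.5 cube at (9, 6) contributes its full rectangle (perimeter 94.00 mm); After the difference (first − rest): starting from the 16×8.5 cube, the 27.5×19.5 cube at (9, 6) partially overlaps it — only the 17.50 mm² overlap (of its 536.25 mm²) is removed, clipping the outline — boundary = 49.00 mm. Overall, the cross-section is a single solid region. Total boundary length (outer) = 49.00 mm.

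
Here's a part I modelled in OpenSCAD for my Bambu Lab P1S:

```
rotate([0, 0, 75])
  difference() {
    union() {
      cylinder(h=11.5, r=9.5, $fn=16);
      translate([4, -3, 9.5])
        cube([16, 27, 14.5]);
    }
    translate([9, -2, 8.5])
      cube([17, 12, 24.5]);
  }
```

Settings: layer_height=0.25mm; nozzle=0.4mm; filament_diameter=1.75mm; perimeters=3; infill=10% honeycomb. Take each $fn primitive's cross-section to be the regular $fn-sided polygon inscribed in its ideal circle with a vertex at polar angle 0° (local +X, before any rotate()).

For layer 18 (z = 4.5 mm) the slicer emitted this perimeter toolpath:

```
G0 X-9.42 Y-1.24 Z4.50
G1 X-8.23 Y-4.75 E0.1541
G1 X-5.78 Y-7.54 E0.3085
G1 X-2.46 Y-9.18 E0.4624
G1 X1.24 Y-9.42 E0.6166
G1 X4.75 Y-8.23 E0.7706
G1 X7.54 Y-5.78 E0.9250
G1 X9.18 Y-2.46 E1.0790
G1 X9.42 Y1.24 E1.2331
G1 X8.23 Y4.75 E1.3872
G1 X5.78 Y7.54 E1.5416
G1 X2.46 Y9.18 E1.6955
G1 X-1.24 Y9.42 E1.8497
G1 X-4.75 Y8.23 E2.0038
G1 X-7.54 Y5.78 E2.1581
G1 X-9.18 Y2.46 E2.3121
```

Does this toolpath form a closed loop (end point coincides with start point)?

Start point (G0): (-9.42, -1.24). End point (last G1): the path does not return to the start — open.

no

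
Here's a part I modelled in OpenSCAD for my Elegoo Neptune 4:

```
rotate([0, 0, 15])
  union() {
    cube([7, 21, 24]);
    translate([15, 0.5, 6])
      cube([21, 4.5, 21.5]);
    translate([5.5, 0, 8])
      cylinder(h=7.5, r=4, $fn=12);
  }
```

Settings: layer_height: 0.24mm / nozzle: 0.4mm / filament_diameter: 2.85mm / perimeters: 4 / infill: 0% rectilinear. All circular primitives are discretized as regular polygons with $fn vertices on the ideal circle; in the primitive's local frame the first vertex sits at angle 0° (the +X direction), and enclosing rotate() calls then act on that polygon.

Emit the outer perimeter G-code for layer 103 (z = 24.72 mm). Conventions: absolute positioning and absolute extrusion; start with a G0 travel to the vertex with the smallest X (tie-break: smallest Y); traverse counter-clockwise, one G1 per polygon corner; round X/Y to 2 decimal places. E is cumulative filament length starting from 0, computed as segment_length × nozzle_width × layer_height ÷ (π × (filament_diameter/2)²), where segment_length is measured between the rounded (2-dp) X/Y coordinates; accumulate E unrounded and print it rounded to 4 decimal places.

G0 X13.19 Y8.71 Z24.72
G1 X14.36 Y4.37 E0.0676
G1 X34.64 Y9.80 E0.3836
G1 X33.48 Y14.15 E0.4513
G1 X13.19 Y8.71 E0.7674

At z = 24.72 mm: the cube does not reach this height (z outside [0, 24]); the cube at (15, 0.5) is present — its section is the full 21×4.5 rectangle; the cylinder at (5.5, 0) is absent (z outside [8, 15.5]); Combining (union): only the 21×4.5 cube at (15, 0.5) is present, so the union is just that shape — 1 connected region; (rotated 15° about Z; rotation is an isometry so areas/perimeters/island counts are preserved). The outline is a single polygon with 4 vertices. Extrusion per mm of travel: 0.4 × 0.24 / (π × 1.425²) = 0.015048. Accumulating E over each segment gives final E = 0.7674.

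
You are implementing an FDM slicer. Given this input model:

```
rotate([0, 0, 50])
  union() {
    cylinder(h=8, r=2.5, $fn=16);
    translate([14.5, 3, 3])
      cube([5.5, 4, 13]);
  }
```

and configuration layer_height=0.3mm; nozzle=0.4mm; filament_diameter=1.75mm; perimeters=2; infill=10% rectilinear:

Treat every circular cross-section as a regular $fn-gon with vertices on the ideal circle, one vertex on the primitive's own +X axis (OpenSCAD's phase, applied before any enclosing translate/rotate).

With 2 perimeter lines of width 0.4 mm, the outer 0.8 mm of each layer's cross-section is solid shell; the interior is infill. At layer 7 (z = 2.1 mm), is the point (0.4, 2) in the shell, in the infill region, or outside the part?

At z = 2.1 mm: the cylinder: section is a regular 16-gon, circumradius r=2.5; the cube at (14.5, 3) does not reach this height (z outside [3, 16]); Taking the union: only the r=2.5 cylinder is present, so the union is just that shape — 1 connected region; (whole slice rotated 50° about Z — lengths, areas and connectivity unchanged). Overall, the cross-section is a single solid region. Undo the 50° rotation: the query point maps to (1.789, 0.979) in the un-rotated model frame. The nearest boundary edge runs (2.31, 0.96)→(1.77, 1.77); distance from the point to it = 0.42 mm. The point is inside the cross-section, 0.42 mm from the nearest boundary — within the 0.8 mm shell band (2 × 0.4).

shell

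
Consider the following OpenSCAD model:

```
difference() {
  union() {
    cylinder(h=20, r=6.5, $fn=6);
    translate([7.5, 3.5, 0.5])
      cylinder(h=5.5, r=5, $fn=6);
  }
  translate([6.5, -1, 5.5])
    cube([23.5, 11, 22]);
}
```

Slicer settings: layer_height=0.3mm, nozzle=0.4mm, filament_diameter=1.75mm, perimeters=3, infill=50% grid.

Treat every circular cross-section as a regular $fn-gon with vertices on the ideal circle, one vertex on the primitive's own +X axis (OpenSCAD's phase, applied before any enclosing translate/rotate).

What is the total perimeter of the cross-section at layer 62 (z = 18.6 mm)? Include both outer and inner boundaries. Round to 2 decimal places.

At z = 18.6 mm: the cylinder: section is a regular 6-gon, circumradius r=6.5 (perimeter = 2·6·6.500·sin(180°/6) = 39.00 mm); the cylinder at (7.5, 3.5) does not reach this height (z outside [0.5, 6]); Taking the union: only the r=6.5 cylinder is present, so the union is just that shape — boundary = 39.00 mm; the cube at (6.5, -1) is present — its section is the full 23.5×11 rectangle (perimeter 69.00 mm); Taking the first minus the rest: starting from the result so far, the 23.5×11 cube at (6.5, -1) misses the remaining region (no effect) — boundary = 39.00 mm. Overall, the cross-section is a single solid region. Total boundary length (outer) = 39.00 mm.

39.00 mm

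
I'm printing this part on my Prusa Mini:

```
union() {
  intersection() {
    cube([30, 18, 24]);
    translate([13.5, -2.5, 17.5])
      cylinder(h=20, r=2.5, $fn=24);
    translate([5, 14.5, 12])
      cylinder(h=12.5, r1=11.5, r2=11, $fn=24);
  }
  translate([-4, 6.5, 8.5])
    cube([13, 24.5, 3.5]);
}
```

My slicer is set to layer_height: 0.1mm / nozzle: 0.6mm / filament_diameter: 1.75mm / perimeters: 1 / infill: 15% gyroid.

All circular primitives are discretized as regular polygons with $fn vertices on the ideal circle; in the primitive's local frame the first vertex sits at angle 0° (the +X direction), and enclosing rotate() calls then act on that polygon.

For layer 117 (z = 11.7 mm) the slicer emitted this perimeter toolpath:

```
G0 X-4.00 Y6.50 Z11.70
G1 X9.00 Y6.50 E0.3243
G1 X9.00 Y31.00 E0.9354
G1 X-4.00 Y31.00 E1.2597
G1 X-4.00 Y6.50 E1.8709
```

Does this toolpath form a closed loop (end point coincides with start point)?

yes

Start point (G0): (-4.00, 6.50). End point (last G1): the path returns to the start — closed.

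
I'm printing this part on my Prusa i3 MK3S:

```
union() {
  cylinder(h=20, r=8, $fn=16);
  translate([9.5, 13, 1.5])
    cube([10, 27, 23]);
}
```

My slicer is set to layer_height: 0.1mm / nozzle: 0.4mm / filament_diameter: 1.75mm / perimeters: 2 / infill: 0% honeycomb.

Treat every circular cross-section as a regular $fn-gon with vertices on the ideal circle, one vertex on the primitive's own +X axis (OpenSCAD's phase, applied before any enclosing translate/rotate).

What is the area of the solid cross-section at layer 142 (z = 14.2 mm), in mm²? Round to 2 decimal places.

465.93 mm²

At z = 14.2 mm: the r=8 cylinder contributes a regular 16-gon of circumradius 8 (area = (16/2)·8.000²·sin(360°/16) = 195.93 mm²); the cube at (9.5, 13) is present — its section is the full 10×27 rectangle (area 270.00 mm²); Merging all regions: the 2 present regions are separate (no shared area or edge), so areas and boundary lengths simply add and each stays a separate island — area = 465.93 mm². Overall, the cross-section has 2 separate islands. Net area = 465.93 mm².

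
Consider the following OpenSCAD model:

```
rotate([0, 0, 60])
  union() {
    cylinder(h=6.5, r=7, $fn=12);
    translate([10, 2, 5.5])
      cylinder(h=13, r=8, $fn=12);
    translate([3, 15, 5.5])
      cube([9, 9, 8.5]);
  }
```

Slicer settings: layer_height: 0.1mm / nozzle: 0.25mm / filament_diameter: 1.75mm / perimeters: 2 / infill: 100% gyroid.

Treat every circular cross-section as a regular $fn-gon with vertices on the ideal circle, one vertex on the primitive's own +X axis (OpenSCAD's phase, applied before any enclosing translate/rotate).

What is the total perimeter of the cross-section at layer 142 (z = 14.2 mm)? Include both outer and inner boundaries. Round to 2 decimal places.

At z = 14.2 mm: the cylinder is absent (z outside [0, 6.5]); the r=8 cylinder at (10, 2) contributes a regular 12-gon of circumradius 8 (perimeter = 2·12·8.000·sin(180°/12) = 49.69 mm); the cube at (3, 15) is not intersected at this z (z outside [5.5, 14]); Taking the union: only the r=8 cylinder at (10, 2) is present, so the union is just that shape — boundary = 49.69 mm; (whole slice rotated 60° about Z — lengths, areas and connectivity unchanged). Overall, the cross-section is a single solid region. Total boundary length (outer) = 49.69 mm.

49.69 mm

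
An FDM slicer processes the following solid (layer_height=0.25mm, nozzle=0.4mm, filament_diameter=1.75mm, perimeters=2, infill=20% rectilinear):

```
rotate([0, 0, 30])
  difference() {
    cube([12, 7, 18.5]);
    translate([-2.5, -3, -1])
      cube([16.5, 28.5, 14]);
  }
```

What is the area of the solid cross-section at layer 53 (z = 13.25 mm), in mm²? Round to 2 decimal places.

At z = 13.25 mm: the 12×7 cube contributes its full rectangle (area 84.00 mm²); the cube at (-2.5, -3) does not reach this height (z outside [-1, 13]); Subtracting the remaining from the first: none of the subtracted shapes is present at this height, so the 12×7 cube is unchanged — area = 84.00 mm²; (rotated 30° about Z; rotation is an isometry so areas/perimeters/island counts are preserved). Overall, the cross-section is a single solid region. Net area = 84.00 mm².

84.00 mm²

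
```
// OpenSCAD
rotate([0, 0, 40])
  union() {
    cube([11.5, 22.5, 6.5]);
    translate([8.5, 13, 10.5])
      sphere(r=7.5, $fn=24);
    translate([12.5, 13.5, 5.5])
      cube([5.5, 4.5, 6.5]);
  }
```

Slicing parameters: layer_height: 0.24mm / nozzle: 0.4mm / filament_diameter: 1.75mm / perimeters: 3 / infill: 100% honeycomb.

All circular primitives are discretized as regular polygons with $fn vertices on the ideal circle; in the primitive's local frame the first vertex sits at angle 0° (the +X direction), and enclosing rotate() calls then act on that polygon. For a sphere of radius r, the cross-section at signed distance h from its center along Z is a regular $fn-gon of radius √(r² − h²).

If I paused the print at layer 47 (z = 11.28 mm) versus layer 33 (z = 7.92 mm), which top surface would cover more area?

Layer 47 (z = 11.28): the cube is not intersected at this z (z outside [0, 6.5]); the r=7.5 sphere at (8.5, 13) contributes a regular 24-gon of circumradius √(7.5²−0.78²) = 7.459 (area = (24/2)·7.459²·sin(360°/24) = 172.81 mm²); the 5.5×4.5 cube at (12.5, 13.5) contributes its full rectangle (area 24.75 mm²); Combining (union): the regions partially overlap — summed areas 197.56 mm² minus the doubly-counted overlap 12.32 mm² gives 185.24 mm² — area = 185.24 mm²; (rotated 40° about Z; rotation is an isometry so areas/perimeters/island counts are preserved). So its area = 185.24 mm². Layer 33 (z = 7.92): the cube does not reach this height (z outside [0, 6.5]); the sphere at (8.5, 13): section is a regular 24-gon, circumradius = √(r²−h²) = √(7.5²−2.58²) = 7.042 (area = (24/2)·7.042²·sin(360°/24) = 154.03 mm²); the cube at (12.5, 13.5) is present — its section is the full 5.5×4.5 rectangle (area 24.75 mm²); Combining (union): the regions partially overlap — summed areas 178.78 mm² minus the doubly-counted overlap 10.25 mm² gives 168.53 mm² — area = 168.53 mm²; (rotated 40° about Z; rotation is an isometry so areas/perimeters/island counts are preserved). So its area = 168.53 mm². Layer 47 is larger (185.24 vs 168.53 mm²).

layer 47 (z = 11.28 mm)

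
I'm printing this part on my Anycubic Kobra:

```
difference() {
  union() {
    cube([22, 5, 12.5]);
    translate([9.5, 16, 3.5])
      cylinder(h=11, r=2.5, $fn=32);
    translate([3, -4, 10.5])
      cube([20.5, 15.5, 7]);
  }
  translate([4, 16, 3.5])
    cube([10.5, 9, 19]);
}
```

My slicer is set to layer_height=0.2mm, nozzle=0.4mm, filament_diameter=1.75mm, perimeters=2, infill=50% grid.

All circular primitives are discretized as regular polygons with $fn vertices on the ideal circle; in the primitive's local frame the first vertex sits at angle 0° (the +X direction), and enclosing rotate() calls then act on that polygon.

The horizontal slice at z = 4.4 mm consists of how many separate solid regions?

2

At z = 4.4 mm: the 22×5 cube contributes its full rectangle; the r=2.5 cylinder at (9.5, 16) gives a regular 32-gon of circumradius 2.5 (constant along its height); the cube at (3, -4) does not reach this height (z outside [10.5, 17.5]); Combining (union): the 2 present regions are separate (no shared area or edge), so areas and boundary lengths simply add and each stays a separate island — 2 connected regions; the cube at (4, 16) is present — its section is the full 10.5×9 rectangle; Subtracting the remaining from the first: starting from the result so far, the 10.5×9 cube at (4, 16) partially overlaps it — only the 9.75 mm² overlap (of its 94.50 mm²) is removed, clipping the outline — 2 connected regions. The result has 2 disconnected regions.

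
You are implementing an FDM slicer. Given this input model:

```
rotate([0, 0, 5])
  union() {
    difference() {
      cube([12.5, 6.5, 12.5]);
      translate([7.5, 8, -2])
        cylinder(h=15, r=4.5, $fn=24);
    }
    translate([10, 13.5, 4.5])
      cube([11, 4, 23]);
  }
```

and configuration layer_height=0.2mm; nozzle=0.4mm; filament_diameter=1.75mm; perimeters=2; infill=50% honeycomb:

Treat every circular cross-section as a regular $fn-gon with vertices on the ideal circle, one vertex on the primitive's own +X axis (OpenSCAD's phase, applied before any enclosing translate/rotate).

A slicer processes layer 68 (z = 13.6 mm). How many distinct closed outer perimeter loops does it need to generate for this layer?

1

At z = 13.6 mm: the cube is absent (z outside [0, 12.5]); the cylinder at (7.5, 8) is not intersected at this z (z outside [-2, 13]); Taking the first minus the rest: the first operand is absent here, so nothing remains; the cube at (10, 13.5) (footprint 11×4) is included at this height; Merging all regions: only the 11×4 cube at (10, 13.5) is present, so the union is just that shape — 1 connected region; (whole slice rotated 5° about Z — lengths, areas and connectivity unchanged). The result has 1 disconnected region.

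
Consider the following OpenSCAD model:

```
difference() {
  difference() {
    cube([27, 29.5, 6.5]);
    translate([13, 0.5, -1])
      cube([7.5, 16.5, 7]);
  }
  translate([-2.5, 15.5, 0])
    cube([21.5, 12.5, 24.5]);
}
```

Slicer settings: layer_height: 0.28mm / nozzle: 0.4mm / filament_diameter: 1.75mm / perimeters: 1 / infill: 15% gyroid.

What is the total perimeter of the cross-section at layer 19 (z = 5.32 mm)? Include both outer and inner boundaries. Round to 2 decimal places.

184.00 mm

At z = 5.32 mm: the cube (footprint 27×29.5) is included at this height (perimeter 113.00 mm); the cube at (13, 0.5) is present — its section is the full 7.5×16.5 rectangle (perimeter 48.00 mm); Taking the first minus the rest: starting from the 27×29.5 cube, the 7.5×16.5 cube at (13, 0.5) lies wholly inside it (removes its full 123.75 mm² and its 48.00 mm outline becomes a hole wall) — boundary (outer + 1 inner loop) = 161.00 mm; the cube at (-2.5, 15.5) is present — its section is the full 21.5×12.5 rectangle (perimeter 68.00 mm); After the difference (first − rest): starting from that combined region, the 21.5×12.5 cube at (-2.5, 15.5) partially overlaps it — only the 228.50 mm² overlap (of its 268.75 mm²) is removed, clipping the outline — boundary = 184.00 mm. Overall, the cross-section is a single solid region. Total boundary length (outer) = 184.00 mm.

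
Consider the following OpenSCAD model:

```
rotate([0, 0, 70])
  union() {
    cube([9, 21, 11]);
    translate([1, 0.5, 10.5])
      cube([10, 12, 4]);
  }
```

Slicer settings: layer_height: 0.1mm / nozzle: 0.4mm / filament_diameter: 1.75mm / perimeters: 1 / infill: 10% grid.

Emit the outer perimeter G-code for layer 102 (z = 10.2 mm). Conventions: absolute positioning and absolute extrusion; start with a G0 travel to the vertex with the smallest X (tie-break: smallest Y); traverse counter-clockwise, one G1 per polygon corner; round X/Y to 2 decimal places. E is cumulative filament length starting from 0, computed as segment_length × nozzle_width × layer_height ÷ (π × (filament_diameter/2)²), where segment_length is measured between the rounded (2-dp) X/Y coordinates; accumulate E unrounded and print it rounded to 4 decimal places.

G0 X-19.73 Y7.18 Z10.20
G1 X0.00 Y0.00 E0.3492
G1 X3.08 Y8.46 E0.4989
G1 X-16.66 Y15.64 E0.8482
G1 X-19.73 Y7.18 E0.9979

At z = 10.2 mm: the cube is present — its section is the full 9×21 rectangle; the cube at (1, 0.5) is not intersected at this z (z outside [10.5, 14.5]); Merging all regions: only the 9×21 cube is present, so the union is just that shape — 1 connected region; (whole slice rotated 70° about Z — lengths, areas and connectivity unchanged). The outline is a single polygon with 4 vertices. Extrusion per mm of travel: 0.4 × 0.1 / (π × 0.875²) = 0.016630. Accumulating E over each segment gives final E = 0.9979.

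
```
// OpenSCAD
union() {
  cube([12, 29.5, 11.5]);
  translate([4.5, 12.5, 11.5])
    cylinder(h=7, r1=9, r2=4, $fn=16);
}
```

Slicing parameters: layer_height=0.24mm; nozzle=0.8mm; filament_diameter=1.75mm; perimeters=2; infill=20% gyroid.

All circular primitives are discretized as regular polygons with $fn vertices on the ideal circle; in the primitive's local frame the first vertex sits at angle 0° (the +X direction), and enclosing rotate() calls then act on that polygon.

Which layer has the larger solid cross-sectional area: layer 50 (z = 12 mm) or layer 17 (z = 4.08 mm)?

Layer 50 (z = 12): the cube is not intersected at this z (z outside [0, 11.5]); the cone at (4.5, 12.5) (r1=9→r2=4) has section circumradius 8.643 here — a regular 16-gon (area = (16/2)·8.643²·sin(360°/16) = 228.69 mm²); Merging all regions: only the cone at (4.5, 12.5) is present, so the union is just that shape — area = 228.69 mm². So its area = 228.69 mm². Layer 17 (z = 4.08): the 12×29.5 cube contributes its full rectangle (area 354.00 mm²); the cone at (4.5, 12.5) is not intersected at this z (z outside [11.5, 18.5]); Merging all regions: only the 12×29.5 cube is present, so the union is just that shape — area = 354.00 mm². So its area = 354.00 mm². Layer 17 is larger (354.00 vs 228.69 mm²).

layer 17 (z = 4.08 mm)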